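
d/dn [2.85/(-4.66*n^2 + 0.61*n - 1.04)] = (26.562*n - 1.7385)/(4.66*n^2 - 0.61*n + 1.04)^2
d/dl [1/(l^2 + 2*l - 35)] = 2*(-l - 1)/(l^2 + 2*l - 35)^2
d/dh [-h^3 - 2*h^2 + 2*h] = -3*h^2 - 4*h + 2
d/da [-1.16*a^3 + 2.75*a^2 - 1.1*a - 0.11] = -3.48*a^2 + 5.5*a - 1.1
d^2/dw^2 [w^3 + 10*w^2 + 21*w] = 6*w + 20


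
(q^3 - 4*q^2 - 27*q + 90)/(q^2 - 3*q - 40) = (q^2 - 9*q + 18)/(q - 8)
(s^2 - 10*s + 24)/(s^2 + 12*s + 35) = (s^2 - 10*s + 24)/(s^2 + 12*s + 35)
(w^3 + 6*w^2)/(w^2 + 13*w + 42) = w^2/(w + 7)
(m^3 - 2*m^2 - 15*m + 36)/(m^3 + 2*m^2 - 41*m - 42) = (m^3 - 2*m^2 - 15*m + 36)/(m^3 + 2*m^2 - 41*m - 42)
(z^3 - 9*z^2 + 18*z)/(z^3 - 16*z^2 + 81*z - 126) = z/(z - 7)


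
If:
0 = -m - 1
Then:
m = -1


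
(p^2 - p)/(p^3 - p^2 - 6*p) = (1 - p)/(-p^2 + p + 6)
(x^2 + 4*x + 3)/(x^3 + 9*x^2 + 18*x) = (x + 1)/(x*(x + 6))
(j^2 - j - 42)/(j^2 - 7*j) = (j + 6)/j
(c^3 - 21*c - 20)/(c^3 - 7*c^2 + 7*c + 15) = (c + 4)/(c - 3)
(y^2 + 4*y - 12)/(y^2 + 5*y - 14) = (y + 6)/(y + 7)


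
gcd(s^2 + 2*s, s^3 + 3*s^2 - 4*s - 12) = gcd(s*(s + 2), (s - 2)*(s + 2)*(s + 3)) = s + 2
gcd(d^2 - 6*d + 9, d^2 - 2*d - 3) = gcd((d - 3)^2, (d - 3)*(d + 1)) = d - 3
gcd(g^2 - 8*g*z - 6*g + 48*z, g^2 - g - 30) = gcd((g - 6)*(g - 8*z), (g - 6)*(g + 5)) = g - 6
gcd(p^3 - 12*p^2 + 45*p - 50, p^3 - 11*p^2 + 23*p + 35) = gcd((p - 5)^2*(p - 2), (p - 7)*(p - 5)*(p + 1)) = p - 5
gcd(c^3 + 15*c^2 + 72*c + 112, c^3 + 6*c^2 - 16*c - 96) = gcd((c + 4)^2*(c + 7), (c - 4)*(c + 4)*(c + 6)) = c + 4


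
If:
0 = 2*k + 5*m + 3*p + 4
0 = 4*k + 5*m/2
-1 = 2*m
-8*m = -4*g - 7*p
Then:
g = 23/96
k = 5/16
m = -1/2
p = -17/24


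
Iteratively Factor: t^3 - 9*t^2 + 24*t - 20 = (t - 5)*(t^2 - 4*t + 4) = (t - 5)*(t - 2)*(t - 2)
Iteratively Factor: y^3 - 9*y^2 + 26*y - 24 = (y - 3)*(y^2 - 6*y + 8) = (y - 3)*(y - 2)*(y - 4)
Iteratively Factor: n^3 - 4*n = (n + 2)*(n^2 - 2*n) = n*(n + 2)*(n - 2)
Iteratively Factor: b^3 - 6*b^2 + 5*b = (b - 5)*(b^2 - b) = (b - 5)*(b - 1)*(b)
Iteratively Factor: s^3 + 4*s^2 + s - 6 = (s + 2)*(s^2 + 2*s - 3) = (s + 2)*(s + 3)*(s - 1)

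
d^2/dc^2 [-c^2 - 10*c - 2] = -2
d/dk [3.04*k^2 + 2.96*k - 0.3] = 6.08*k + 2.96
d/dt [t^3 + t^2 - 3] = t*(3*t + 2)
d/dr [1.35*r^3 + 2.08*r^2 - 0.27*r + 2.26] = 4.05*r^2 + 4.16*r - 0.27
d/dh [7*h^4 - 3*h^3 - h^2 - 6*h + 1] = 28*h^3 - 9*h^2 - 2*h - 6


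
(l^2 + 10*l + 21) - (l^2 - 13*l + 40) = 23*l - 19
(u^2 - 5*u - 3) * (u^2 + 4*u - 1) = u^4 - u^3 - 24*u^2 - 7*u + 3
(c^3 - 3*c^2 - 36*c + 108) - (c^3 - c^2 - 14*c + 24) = -2*c^2 - 22*c + 84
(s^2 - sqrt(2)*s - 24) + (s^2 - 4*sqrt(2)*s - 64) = 2*s^2 - 5*sqrt(2)*s - 88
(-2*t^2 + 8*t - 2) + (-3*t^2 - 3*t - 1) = -5*t^2 + 5*t - 3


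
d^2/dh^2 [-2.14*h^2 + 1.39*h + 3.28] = -4.28000000000000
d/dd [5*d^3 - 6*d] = 15*d^2 - 6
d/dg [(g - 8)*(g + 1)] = 2*g - 7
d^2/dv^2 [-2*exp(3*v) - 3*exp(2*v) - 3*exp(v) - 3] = (-18*exp(2*v) - 12*exp(v) - 3)*exp(v)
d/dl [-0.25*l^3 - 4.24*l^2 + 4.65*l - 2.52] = -0.75*l^2 - 8.48*l + 4.65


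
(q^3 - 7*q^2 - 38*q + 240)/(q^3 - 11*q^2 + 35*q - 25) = (q^2 - 2*q - 48)/(q^2 - 6*q + 5)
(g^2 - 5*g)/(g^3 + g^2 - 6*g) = (g - 5)/(g^2 + g - 6)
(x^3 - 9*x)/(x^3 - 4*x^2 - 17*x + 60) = x*(x + 3)/(x^2 - x - 20)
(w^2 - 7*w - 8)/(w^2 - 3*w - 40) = (w + 1)/(w + 5)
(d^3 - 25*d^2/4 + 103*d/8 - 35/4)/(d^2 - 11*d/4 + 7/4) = (d^2 - 9*d/2 + 5)/(d - 1)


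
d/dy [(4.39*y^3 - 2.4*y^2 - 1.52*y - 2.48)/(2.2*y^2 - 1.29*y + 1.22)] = (9.658*y^4 - 11.3262*y^3 + 22.5074*y^2 + 5.056*y - 5.0536)/(4.84*y^4 - 5.676*y^3 + 7.0321*y^2 - 3.1476*y + 1.4884)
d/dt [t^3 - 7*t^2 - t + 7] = 3*t^2 - 14*t - 1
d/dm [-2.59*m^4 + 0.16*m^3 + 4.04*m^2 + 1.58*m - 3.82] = -10.36*m^3 + 0.48*m^2 + 8.08*m + 1.58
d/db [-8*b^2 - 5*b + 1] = -16*b - 5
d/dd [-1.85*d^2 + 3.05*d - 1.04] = 3.05 - 3.7*d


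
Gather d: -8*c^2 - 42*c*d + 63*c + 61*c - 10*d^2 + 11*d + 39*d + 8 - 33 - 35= -8*c^2 + 124*c - 10*d^2 + d*(50 - 42*c) - 60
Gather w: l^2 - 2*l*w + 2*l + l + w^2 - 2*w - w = l^2 + 3*l + w^2 + w*(-2*l - 3)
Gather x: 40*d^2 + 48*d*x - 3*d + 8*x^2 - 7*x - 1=40*d^2 - 3*d + 8*x^2 + x*(48*d - 7) - 1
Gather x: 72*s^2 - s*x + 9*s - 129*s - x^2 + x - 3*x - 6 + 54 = 72*s^2 - 120*s - x^2 + x*(-s - 2) + 48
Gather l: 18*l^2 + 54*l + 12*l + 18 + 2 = 18*l^2 + 66*l + 20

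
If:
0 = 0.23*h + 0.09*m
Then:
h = -0.391304347826087*m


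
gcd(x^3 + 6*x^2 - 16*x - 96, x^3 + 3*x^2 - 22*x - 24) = x^2 + 2*x - 24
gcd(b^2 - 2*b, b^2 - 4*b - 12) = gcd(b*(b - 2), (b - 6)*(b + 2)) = 1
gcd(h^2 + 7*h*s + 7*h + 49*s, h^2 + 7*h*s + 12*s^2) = 1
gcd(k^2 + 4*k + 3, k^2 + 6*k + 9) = k + 3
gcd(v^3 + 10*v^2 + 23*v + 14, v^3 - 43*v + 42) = v + 7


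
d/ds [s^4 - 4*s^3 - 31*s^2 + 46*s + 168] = 4*s^3 - 12*s^2 - 62*s + 46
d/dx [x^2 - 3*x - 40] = 2*x - 3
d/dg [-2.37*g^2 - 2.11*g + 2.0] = -4.74*g - 2.11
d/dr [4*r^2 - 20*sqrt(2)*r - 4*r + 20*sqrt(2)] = 8*r - 20*sqrt(2) - 4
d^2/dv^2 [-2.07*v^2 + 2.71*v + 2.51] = -4.14000000000000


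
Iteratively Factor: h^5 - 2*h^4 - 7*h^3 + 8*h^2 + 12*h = (h - 3)*(h^4 + h^3 - 4*h^2 - 4*h) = (h - 3)*(h + 2)*(h^3 - h^2 - 2*h) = h*(h - 3)*(h + 2)*(h^2 - h - 2) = h*(h - 3)*(h + 1)*(h + 2)*(h - 2)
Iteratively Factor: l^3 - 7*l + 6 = (l - 1)*(l^2 + l - 6) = (l - 2)*(l - 1)*(l + 3)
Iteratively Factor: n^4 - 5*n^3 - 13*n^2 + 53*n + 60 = (n + 3)*(n^3 - 8*n^2 + 11*n + 20) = (n - 4)*(n + 3)*(n^2 - 4*n - 5) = (n - 4)*(n + 1)*(n + 3)*(n - 5)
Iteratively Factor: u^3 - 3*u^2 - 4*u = (u + 1)*(u^2 - 4*u) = (u - 4)*(u + 1)*(u)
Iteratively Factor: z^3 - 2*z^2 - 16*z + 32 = (z - 2)*(z^2 - 16) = (z - 4)*(z - 2)*(z + 4)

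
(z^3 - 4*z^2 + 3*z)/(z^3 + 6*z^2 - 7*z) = (z - 3)/(z + 7)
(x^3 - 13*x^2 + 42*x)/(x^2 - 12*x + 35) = x*(x - 6)/(x - 5)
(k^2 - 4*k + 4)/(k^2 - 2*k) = (k - 2)/k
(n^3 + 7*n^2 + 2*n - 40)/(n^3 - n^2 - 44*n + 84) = (n^2 + 9*n + 20)/(n^2 + n - 42)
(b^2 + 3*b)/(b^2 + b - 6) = b/(b - 2)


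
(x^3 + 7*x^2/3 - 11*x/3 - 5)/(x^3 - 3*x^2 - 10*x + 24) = (3*x^2 - 2*x - 5)/(3*(x^2 - 6*x + 8))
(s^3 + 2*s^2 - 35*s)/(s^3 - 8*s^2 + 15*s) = (s + 7)/(s - 3)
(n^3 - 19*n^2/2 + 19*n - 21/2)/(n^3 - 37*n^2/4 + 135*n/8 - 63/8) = 4*(n - 1)/(4*n - 3)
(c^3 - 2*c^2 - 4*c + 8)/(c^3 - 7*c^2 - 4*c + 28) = (c - 2)/(c - 7)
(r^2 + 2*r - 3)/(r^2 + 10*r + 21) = (r - 1)/(r + 7)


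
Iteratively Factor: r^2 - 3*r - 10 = (r - 5)*(r + 2)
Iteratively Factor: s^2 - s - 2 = (s - 2)*(s + 1)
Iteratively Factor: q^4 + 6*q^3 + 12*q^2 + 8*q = (q + 2)*(q^3 + 4*q^2 + 4*q) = (q + 2)^2*(q^2 + 2*q) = q*(q + 2)^2*(q + 2)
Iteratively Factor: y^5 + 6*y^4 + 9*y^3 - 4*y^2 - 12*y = (y + 3)*(y^4 + 3*y^3 - 4*y) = (y + 2)*(y + 3)*(y^3 + y^2 - 2*y) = (y - 1)*(y + 2)*(y + 3)*(y^2 + 2*y) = (y - 1)*(y + 2)^2*(y + 3)*(y)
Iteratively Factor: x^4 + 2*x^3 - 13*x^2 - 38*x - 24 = (x - 4)*(x^3 + 6*x^2 + 11*x + 6) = (x - 4)*(x + 1)*(x^2 + 5*x + 6) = (x - 4)*(x + 1)*(x + 2)*(x + 3)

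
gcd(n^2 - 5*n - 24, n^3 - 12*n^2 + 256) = n - 8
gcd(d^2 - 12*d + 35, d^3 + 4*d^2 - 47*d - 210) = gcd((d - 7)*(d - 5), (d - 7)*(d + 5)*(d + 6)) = d - 7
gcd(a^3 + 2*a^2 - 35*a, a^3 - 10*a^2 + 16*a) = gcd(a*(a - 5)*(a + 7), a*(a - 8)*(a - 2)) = a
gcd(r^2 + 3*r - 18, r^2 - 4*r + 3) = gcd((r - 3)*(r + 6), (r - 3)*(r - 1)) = r - 3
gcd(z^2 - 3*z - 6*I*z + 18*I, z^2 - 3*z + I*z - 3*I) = z - 3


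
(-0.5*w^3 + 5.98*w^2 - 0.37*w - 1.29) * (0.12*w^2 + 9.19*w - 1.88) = -0.06*w^5 - 3.8774*w^4 + 55.8518*w^3 - 14.7975*w^2 - 11.1595*w + 2.4252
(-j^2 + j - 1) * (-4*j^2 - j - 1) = 4*j^4 - 3*j^3 + 4*j^2 + 1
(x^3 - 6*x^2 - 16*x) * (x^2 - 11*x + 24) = x^5 - 17*x^4 + 74*x^3 + 32*x^2 - 384*x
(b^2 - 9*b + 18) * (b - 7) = b^3 - 16*b^2 + 81*b - 126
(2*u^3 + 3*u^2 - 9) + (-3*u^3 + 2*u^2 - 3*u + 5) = -u^3 + 5*u^2 - 3*u - 4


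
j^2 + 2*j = j*(j + 2)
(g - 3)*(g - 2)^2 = g^3 - 7*g^2 + 16*g - 12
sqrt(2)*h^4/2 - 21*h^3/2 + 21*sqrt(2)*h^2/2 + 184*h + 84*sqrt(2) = (h - 7*sqrt(2))*(h - 6*sqrt(2))*(h + 2*sqrt(2))*(sqrt(2)*h/2 + 1/2)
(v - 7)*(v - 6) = v^2 - 13*v + 42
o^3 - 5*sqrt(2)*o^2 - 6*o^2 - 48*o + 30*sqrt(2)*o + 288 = (o - 6)*(o - 8*sqrt(2))*(o + 3*sqrt(2))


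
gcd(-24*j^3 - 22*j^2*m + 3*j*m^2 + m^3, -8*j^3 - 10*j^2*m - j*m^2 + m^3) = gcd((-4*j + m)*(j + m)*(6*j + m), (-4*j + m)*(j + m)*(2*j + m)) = 4*j^2 + 3*j*m - m^2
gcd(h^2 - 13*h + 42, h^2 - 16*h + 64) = 1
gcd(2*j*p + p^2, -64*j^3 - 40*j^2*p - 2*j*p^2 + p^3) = 2*j + p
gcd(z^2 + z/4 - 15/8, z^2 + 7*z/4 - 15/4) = z - 5/4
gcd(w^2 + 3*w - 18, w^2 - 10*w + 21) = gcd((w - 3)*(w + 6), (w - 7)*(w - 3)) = w - 3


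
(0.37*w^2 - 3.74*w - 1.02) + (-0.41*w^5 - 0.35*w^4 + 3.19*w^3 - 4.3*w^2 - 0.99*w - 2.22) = -0.41*w^5 - 0.35*w^4 + 3.19*w^3 - 3.93*w^2 - 4.73*w - 3.24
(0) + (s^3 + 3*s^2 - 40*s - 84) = s^3 + 3*s^2 - 40*s - 84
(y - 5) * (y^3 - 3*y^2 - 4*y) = y^4 - 8*y^3 + 11*y^2 + 20*y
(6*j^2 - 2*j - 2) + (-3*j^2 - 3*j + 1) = 3*j^2 - 5*j - 1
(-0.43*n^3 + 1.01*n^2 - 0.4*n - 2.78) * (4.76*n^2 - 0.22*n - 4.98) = -2.0468*n^5 + 4.9022*n^4 + 0.0152*n^3 - 18.1746*n^2 + 2.6036*n + 13.8444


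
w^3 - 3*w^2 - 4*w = w*(w - 4)*(w + 1)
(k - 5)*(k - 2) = k^2 - 7*k + 10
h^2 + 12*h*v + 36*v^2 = (h + 6*v)^2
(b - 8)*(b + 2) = b^2 - 6*b - 16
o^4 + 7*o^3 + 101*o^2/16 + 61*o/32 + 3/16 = (o + 1/4)^2*(o + 1/2)*(o + 6)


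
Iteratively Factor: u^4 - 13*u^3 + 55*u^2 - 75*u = (u - 5)*(u^3 - 8*u^2 + 15*u) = (u - 5)^2*(u^2 - 3*u) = u*(u - 5)^2*(u - 3)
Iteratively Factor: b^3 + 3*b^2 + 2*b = (b + 1)*(b^2 + 2*b) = b*(b + 1)*(b + 2)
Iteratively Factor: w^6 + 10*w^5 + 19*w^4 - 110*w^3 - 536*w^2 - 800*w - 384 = (w + 3)*(w^5 + 7*w^4 - 2*w^3 - 104*w^2 - 224*w - 128) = (w + 3)*(w + 4)*(w^4 + 3*w^3 - 14*w^2 - 48*w - 32) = (w - 4)*(w + 3)*(w + 4)*(w^3 + 7*w^2 + 14*w + 8) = (w - 4)*(w + 2)*(w + 3)*(w + 4)*(w^2 + 5*w + 4) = (w - 4)*(w + 1)*(w + 2)*(w + 3)*(w + 4)*(w + 4)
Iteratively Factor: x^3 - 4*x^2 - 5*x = (x - 5)*(x^2 + x) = (x - 5)*(x + 1)*(x)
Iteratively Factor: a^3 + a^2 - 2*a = (a)*(a^2 + a - 2) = a*(a + 2)*(a - 1)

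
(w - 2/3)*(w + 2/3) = w^2 - 4/9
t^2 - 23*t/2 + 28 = (t - 8)*(t - 7/2)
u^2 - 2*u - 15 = (u - 5)*(u + 3)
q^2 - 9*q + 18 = (q - 6)*(q - 3)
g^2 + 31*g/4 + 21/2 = (g + 7/4)*(g + 6)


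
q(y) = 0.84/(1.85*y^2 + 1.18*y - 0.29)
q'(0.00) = -11.79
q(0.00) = -2.90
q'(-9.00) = 0.00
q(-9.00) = 0.01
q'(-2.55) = 0.09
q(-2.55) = 0.10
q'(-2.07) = 0.20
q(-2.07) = 0.16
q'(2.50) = -0.04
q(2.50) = 0.06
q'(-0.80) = 598.08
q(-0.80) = -16.80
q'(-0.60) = 7.93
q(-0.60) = -2.53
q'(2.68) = -0.04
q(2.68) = 0.05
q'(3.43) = -0.02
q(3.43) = 0.03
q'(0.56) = -3.02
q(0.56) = 0.88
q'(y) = 0.84*(-3.7*y - 1.18)/(1.85*y^2 + 1.18*y - 0.29)^2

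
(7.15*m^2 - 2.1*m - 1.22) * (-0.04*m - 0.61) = -0.286*m^3 - 4.2775*m^2 + 1.3298*m + 0.7442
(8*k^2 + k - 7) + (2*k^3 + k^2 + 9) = 2*k^3 + 9*k^2 + k + 2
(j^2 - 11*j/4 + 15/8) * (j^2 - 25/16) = j^4 - 11*j^3/4 + 5*j^2/16 + 275*j/64 - 375/128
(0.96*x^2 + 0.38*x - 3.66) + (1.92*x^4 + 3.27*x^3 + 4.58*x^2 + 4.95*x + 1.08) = 1.92*x^4 + 3.27*x^3 + 5.54*x^2 + 5.33*x - 2.58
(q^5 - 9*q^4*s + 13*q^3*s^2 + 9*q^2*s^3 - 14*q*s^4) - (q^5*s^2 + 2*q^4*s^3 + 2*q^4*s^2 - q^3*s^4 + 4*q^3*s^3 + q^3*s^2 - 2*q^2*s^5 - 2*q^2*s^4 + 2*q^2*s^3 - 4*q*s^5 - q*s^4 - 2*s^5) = -q^5*s^2 + q^5 - 2*q^4*s^3 - 2*q^4*s^2 - 9*q^4*s + q^3*s^4 - 4*q^3*s^3 + 12*q^3*s^2 + 2*q^2*s^5 + 2*q^2*s^4 + 7*q^2*s^3 + 4*q*s^5 - 13*q*s^4 + 2*s^5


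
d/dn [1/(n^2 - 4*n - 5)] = 2*(2 - n)/(-n^2 + 4*n + 5)^2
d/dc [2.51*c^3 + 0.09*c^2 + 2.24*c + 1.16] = 7.53*c^2 + 0.18*c + 2.24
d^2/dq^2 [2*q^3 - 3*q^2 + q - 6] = 12*q - 6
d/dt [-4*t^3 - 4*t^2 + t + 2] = -12*t^2 - 8*t + 1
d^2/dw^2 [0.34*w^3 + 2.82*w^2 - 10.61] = 2.04*w + 5.64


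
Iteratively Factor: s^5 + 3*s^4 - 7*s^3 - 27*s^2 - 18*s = (s + 1)*(s^4 + 2*s^3 - 9*s^2 - 18*s) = (s - 3)*(s + 1)*(s^3 + 5*s^2 + 6*s) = (s - 3)*(s + 1)*(s + 3)*(s^2 + 2*s) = (s - 3)*(s + 1)*(s + 2)*(s + 3)*(s)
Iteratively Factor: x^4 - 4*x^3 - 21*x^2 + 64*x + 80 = (x + 1)*(x^3 - 5*x^2 - 16*x + 80) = (x - 4)*(x + 1)*(x^2 - x - 20) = (x - 4)*(x + 1)*(x + 4)*(x - 5)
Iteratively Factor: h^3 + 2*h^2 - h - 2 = (h + 2)*(h^2 - 1) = (h - 1)*(h + 2)*(h + 1)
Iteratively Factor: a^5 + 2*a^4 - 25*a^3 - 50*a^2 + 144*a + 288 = (a + 4)*(a^4 - 2*a^3 - 17*a^2 + 18*a + 72) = (a + 2)*(a + 4)*(a^3 - 4*a^2 - 9*a + 36) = (a - 3)*(a + 2)*(a + 4)*(a^2 - a - 12) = (a - 4)*(a - 3)*(a + 2)*(a + 4)*(a + 3)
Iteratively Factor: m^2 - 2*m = (m - 2)*(m)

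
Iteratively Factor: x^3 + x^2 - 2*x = (x)*(x^2 + x - 2) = x*(x + 2)*(x - 1)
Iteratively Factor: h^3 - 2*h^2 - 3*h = (h - 3)*(h^2 + h) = h*(h - 3)*(h + 1)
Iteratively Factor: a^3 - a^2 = (a)*(a^2 - a) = a^2*(a - 1)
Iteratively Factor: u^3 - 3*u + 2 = (u + 2)*(u^2 - 2*u + 1) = (u - 1)*(u + 2)*(u - 1)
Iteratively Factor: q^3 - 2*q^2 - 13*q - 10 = (q + 2)*(q^2 - 4*q - 5) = (q - 5)*(q + 2)*(q + 1)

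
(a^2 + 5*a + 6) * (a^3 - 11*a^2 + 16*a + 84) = a^5 - 6*a^4 - 33*a^3 + 98*a^2 + 516*a + 504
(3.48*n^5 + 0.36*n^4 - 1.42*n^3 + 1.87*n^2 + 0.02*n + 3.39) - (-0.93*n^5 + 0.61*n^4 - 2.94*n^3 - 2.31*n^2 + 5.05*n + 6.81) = 4.41*n^5 - 0.25*n^4 + 1.52*n^3 + 4.18*n^2 - 5.03*n - 3.42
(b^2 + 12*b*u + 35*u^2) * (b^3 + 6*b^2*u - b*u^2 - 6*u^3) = b^5 + 18*b^4*u + 106*b^3*u^2 + 192*b^2*u^3 - 107*b*u^4 - 210*u^5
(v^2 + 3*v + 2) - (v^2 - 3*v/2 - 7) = 9*v/2 + 9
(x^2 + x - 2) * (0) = 0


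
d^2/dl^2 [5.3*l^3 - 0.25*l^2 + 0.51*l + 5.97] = 31.8*l - 0.5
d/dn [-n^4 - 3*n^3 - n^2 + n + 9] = -4*n^3 - 9*n^2 - 2*n + 1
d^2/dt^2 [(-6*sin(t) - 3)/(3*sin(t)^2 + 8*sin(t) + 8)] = 6*(9*sin(t)^5 - 6*sin(t)^4 - 126*sin(t)^3 - 107*sin(t)^2 + 104*sin(t) + 88)/(3*sin(t)^2 + 8*sin(t) + 8)^3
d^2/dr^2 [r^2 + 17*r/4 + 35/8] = 2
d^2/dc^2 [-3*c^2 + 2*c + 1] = -6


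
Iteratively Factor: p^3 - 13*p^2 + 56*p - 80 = (p - 5)*(p^2 - 8*p + 16) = (p - 5)*(p - 4)*(p - 4)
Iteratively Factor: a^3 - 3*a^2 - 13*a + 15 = (a - 5)*(a^2 + 2*a - 3) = (a - 5)*(a - 1)*(a + 3)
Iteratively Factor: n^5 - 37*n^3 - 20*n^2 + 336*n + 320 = (n + 4)*(n^4 - 4*n^3 - 21*n^2 + 64*n + 80) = (n + 1)*(n + 4)*(n^3 - 5*n^2 - 16*n + 80) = (n - 4)*(n + 1)*(n + 4)*(n^2 - n - 20) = (n - 4)*(n + 1)*(n + 4)^2*(n - 5)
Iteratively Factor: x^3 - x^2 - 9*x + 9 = (x - 1)*(x^2 - 9) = (x - 3)*(x - 1)*(x + 3)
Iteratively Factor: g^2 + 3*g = (g)*(g + 3)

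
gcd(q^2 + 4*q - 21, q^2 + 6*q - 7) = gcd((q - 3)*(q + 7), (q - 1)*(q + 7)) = q + 7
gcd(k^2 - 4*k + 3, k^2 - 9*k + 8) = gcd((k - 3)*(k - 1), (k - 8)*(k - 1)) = k - 1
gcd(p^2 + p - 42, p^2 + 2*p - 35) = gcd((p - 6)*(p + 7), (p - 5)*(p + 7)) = p + 7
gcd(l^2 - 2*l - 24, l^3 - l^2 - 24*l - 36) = l - 6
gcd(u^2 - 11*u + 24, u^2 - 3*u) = u - 3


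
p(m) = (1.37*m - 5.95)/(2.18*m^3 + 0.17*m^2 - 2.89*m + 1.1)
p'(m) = (1.37*m - 5.95)*(-6.54*m^2 - 0.34*m + 2.89)/(2.18*m^3 + 0.17*m^2 - 2.89*m + 1.1)^2 + 1.37/(2.18*m^3 + 0.17*m^2 - 2.89*m + 1.1)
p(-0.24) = -3.54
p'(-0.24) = -4.41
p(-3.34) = 0.15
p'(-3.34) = 0.13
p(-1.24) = -9.70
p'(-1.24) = 84.70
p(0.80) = -374.54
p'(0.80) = 45408.51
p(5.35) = 0.00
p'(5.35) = 0.00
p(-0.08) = -4.55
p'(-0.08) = -8.80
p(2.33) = -0.12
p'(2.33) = 0.24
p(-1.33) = -67.20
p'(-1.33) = 4790.98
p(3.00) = -0.03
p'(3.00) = 0.06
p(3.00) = -0.03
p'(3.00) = 0.06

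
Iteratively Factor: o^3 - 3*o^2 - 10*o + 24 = (o + 3)*(o^2 - 6*o + 8) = (o - 4)*(o + 3)*(o - 2)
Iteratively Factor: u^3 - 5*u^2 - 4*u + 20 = (u - 5)*(u^2 - 4) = (u - 5)*(u - 2)*(u + 2)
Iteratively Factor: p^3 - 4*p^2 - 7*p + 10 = (p + 2)*(p^2 - 6*p + 5) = (p - 1)*(p + 2)*(p - 5)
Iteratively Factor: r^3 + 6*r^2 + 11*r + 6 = (r + 2)*(r^2 + 4*r + 3) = (r + 2)*(r + 3)*(r + 1)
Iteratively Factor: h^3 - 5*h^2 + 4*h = (h)*(h^2 - 5*h + 4) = h*(h - 4)*(h - 1)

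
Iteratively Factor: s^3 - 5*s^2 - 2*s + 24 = (s + 2)*(s^2 - 7*s + 12) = (s - 4)*(s + 2)*(s - 3)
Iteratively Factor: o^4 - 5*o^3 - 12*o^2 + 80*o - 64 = (o - 4)*(o^3 - o^2 - 16*o + 16) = (o - 4)*(o + 4)*(o^2 - 5*o + 4) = (o - 4)*(o - 1)*(o + 4)*(o - 4)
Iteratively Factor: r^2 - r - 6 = (r + 2)*(r - 3)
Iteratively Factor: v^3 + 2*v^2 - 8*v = (v)*(v^2 + 2*v - 8) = v*(v - 2)*(v + 4)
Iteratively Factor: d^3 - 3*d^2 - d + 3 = (d + 1)*(d^2 - 4*d + 3) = (d - 1)*(d + 1)*(d - 3)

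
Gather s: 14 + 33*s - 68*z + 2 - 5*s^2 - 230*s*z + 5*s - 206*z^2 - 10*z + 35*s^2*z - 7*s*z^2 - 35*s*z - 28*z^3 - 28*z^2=s^2*(35*z - 5) + s*(-7*z^2 - 265*z + 38) - 28*z^3 - 234*z^2 - 78*z + 16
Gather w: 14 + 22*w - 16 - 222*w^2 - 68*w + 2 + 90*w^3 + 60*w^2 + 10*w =90*w^3 - 162*w^2 - 36*w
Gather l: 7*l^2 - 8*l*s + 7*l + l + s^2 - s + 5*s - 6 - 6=7*l^2 + l*(8 - 8*s) + s^2 + 4*s - 12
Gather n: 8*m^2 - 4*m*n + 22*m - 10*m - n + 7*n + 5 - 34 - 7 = 8*m^2 + 12*m + n*(6 - 4*m) - 36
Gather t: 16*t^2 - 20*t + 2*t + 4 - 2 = 16*t^2 - 18*t + 2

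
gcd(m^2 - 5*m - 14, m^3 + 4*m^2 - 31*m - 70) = m + 2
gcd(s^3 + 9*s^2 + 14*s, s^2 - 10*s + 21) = 1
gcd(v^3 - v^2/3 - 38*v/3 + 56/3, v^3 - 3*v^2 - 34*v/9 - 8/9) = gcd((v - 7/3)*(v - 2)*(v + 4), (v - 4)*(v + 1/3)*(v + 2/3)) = 1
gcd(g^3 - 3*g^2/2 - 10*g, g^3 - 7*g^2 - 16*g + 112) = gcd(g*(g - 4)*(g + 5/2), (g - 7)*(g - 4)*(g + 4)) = g - 4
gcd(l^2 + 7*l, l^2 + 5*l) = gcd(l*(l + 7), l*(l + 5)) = l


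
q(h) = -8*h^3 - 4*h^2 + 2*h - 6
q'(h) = -24*h^2 - 8*h + 2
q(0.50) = -7.00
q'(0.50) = -8.00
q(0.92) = -13.78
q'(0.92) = -25.67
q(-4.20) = 507.74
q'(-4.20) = -387.76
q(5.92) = -1794.14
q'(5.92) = -886.47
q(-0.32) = -6.79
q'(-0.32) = 2.10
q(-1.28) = 1.66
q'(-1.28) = -27.08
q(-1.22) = 0.13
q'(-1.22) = -23.96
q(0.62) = -8.20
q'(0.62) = -12.19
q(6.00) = -1866.00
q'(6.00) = -910.00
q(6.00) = -1866.00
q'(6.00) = -910.00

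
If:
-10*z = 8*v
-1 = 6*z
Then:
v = 5/24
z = -1/6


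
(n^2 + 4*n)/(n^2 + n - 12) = n/(n - 3)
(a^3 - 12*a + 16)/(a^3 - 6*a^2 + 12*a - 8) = (a + 4)/(a - 2)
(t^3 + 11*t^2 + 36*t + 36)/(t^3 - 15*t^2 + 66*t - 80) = (t^3 + 11*t^2 + 36*t + 36)/(t^3 - 15*t^2 + 66*t - 80)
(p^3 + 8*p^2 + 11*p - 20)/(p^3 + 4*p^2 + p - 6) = (p^2 + 9*p + 20)/(p^2 + 5*p + 6)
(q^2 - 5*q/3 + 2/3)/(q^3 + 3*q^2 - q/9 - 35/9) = 3*(3*q - 2)/(9*q^2 + 36*q + 35)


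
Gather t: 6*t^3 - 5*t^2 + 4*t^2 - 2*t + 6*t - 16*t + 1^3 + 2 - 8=6*t^3 - t^2 - 12*t - 5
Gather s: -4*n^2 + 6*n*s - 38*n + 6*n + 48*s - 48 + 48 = -4*n^2 - 32*n + s*(6*n + 48)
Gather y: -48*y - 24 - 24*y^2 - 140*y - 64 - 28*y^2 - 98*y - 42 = -52*y^2 - 286*y - 130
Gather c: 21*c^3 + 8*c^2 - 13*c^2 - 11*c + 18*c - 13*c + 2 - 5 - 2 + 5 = 21*c^3 - 5*c^2 - 6*c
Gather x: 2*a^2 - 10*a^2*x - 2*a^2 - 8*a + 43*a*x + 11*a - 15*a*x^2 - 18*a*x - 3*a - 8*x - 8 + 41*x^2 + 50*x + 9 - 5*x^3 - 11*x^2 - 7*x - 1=-5*x^3 + x^2*(30 - 15*a) + x*(-10*a^2 + 25*a + 35)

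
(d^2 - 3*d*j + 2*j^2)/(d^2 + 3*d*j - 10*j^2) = (d - j)/(d + 5*j)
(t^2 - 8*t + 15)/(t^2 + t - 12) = (t - 5)/(t + 4)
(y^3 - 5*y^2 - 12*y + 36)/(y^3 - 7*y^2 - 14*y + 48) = (y - 6)/(y - 8)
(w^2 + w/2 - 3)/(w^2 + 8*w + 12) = (w - 3/2)/(w + 6)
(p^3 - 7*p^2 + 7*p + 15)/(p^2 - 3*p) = p - 4 - 5/p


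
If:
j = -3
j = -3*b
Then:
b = 1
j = -3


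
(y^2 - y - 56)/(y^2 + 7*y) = (y - 8)/y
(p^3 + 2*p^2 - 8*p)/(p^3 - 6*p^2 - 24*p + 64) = p/(p - 8)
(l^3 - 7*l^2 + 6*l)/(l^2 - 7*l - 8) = l*(-l^2 + 7*l - 6)/(-l^2 + 7*l + 8)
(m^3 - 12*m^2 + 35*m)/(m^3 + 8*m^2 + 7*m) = (m^2 - 12*m + 35)/(m^2 + 8*m + 7)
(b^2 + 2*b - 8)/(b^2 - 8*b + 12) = (b + 4)/(b - 6)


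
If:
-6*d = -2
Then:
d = 1/3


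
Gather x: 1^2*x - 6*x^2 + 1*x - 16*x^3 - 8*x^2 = -16*x^3 - 14*x^2 + 2*x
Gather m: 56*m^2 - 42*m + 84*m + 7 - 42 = 56*m^2 + 42*m - 35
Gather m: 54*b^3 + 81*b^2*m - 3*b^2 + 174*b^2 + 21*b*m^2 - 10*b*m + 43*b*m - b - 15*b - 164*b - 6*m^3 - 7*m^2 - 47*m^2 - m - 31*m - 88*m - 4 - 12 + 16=54*b^3 + 171*b^2 - 180*b - 6*m^3 + m^2*(21*b - 54) + m*(81*b^2 + 33*b - 120)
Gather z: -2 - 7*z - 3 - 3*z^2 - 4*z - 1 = -3*z^2 - 11*z - 6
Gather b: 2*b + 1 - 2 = 2*b - 1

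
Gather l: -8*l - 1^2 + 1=-8*l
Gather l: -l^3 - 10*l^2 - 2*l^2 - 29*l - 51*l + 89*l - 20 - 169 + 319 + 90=-l^3 - 12*l^2 + 9*l + 220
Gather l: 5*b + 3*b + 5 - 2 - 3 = 8*b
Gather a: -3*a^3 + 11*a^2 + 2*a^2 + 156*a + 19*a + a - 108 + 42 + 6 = -3*a^3 + 13*a^2 + 176*a - 60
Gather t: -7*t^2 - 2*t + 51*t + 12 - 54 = -7*t^2 + 49*t - 42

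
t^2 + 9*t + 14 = (t + 2)*(t + 7)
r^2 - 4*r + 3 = (r - 3)*(r - 1)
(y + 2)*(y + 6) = y^2 + 8*y + 12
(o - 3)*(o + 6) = o^2 + 3*o - 18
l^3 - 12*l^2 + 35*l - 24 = (l - 8)*(l - 3)*(l - 1)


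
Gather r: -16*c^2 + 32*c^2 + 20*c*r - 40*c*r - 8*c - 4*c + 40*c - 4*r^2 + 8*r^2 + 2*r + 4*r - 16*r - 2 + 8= 16*c^2 + 28*c + 4*r^2 + r*(-20*c - 10) + 6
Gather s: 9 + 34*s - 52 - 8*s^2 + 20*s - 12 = -8*s^2 + 54*s - 55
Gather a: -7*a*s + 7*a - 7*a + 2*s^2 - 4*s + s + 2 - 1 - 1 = -7*a*s + 2*s^2 - 3*s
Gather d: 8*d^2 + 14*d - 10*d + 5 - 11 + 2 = 8*d^2 + 4*d - 4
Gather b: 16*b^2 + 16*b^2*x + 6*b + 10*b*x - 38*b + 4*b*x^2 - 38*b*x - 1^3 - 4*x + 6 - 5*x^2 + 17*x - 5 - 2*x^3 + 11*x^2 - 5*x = b^2*(16*x + 16) + b*(4*x^2 - 28*x - 32) - 2*x^3 + 6*x^2 + 8*x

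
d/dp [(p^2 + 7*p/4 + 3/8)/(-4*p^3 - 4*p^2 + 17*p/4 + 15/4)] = (128*p^4 + 448*p^3 + 504*p^2 + 336*p + 159)/(2*(256*p^6 + 512*p^5 - 288*p^4 - 1024*p^3 - 191*p^2 + 510*p + 225))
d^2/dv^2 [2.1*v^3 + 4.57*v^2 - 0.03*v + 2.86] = 12.6*v + 9.14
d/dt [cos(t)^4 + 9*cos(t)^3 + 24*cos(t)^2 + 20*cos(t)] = -(4*cos(t)^3 + 27*cos(t)^2 + 48*cos(t) + 20)*sin(t)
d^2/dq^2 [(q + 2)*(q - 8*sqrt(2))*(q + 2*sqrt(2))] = 6*q - 12*sqrt(2) + 4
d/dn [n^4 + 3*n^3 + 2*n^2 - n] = 4*n^3 + 9*n^2 + 4*n - 1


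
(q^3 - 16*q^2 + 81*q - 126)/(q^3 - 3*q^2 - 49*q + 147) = (q - 6)/(q + 7)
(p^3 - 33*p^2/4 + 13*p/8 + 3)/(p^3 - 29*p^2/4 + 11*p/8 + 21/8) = (p - 8)/(p - 7)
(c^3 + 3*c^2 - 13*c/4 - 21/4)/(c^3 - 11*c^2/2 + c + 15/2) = (c + 7/2)/(c - 5)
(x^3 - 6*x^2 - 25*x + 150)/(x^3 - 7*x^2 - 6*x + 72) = (x^2 - 25)/(x^2 - x - 12)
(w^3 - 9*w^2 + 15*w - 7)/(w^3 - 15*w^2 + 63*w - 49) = (w - 1)/(w - 7)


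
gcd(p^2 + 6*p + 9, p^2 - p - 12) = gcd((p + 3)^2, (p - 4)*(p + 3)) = p + 3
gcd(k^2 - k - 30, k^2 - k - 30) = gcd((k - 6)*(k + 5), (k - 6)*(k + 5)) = k^2 - k - 30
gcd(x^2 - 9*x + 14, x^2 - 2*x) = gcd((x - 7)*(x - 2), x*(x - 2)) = x - 2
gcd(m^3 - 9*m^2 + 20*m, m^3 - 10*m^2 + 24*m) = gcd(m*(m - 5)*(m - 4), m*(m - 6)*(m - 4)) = m^2 - 4*m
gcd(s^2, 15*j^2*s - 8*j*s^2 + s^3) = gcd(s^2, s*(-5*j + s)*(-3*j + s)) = s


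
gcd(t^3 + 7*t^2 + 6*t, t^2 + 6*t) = t^2 + 6*t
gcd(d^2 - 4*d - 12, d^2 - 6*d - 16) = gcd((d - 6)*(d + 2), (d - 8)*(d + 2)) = d + 2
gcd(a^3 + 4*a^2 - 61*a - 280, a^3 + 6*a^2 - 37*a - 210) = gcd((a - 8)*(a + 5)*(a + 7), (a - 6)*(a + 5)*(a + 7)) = a^2 + 12*a + 35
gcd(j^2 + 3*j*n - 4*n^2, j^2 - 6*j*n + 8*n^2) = 1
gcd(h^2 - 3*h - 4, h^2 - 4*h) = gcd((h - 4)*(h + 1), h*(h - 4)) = h - 4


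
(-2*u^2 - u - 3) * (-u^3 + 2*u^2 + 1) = 2*u^5 - 3*u^4 + u^3 - 8*u^2 - u - 3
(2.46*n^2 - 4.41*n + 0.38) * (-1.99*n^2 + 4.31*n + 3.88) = -4.8954*n^4 + 19.3785*n^3 - 10.2185*n^2 - 15.473*n + 1.4744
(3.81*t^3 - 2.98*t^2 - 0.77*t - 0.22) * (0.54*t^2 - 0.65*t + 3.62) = 2.0574*t^5 - 4.0857*t^4 + 15.3134*t^3 - 10.4059*t^2 - 2.6444*t - 0.7964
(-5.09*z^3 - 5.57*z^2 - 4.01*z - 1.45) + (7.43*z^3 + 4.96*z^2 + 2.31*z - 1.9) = 2.34*z^3 - 0.61*z^2 - 1.7*z - 3.35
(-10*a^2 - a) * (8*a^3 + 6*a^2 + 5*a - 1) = -80*a^5 - 68*a^4 - 56*a^3 + 5*a^2 + a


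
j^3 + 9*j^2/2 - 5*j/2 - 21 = (j - 2)*(j + 3)*(j + 7/2)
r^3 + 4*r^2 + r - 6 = (r - 1)*(r + 2)*(r + 3)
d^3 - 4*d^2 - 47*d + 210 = (d - 6)*(d - 5)*(d + 7)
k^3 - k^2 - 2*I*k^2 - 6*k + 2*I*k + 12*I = (k - 3)*(k + 2)*(k - 2*I)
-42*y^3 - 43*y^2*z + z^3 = (-7*y + z)*(y + z)*(6*y + z)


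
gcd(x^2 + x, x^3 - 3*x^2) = x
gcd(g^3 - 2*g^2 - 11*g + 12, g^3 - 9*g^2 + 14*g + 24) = g - 4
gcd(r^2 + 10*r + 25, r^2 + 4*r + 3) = 1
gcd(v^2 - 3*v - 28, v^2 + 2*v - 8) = v + 4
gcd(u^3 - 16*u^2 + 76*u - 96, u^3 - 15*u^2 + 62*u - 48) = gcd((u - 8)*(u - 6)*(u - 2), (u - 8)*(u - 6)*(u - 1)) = u^2 - 14*u + 48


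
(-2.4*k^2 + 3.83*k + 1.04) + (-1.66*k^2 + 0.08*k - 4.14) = -4.06*k^2 + 3.91*k - 3.1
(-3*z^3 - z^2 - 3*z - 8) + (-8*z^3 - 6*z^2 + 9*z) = -11*z^3 - 7*z^2 + 6*z - 8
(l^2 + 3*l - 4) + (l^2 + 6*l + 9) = 2*l^2 + 9*l + 5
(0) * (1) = 0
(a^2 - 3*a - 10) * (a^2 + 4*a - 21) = a^4 + a^3 - 43*a^2 + 23*a + 210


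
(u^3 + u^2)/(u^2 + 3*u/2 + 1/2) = 2*u^2/(2*u + 1)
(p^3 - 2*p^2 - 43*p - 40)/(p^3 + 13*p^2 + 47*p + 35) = (p - 8)/(p + 7)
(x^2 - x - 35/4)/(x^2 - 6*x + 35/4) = (2*x + 5)/(2*x - 5)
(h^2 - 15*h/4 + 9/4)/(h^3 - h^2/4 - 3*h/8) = 2*(h - 3)/(h*(2*h + 1))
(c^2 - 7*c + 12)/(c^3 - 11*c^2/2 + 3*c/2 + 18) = 2/(2*c + 3)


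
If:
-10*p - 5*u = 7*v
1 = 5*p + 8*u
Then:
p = -56*v/55 - 1/11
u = 7*v/11 + 2/11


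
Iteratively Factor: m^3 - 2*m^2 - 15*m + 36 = (m - 3)*(m^2 + m - 12) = (m - 3)*(m + 4)*(m - 3)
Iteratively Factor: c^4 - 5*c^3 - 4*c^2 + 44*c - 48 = (c + 3)*(c^3 - 8*c^2 + 20*c - 16) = (c - 4)*(c + 3)*(c^2 - 4*c + 4) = (c - 4)*(c - 2)*(c + 3)*(c - 2)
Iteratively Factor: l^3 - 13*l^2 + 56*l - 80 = (l - 4)*(l^2 - 9*l + 20) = (l - 5)*(l - 4)*(l - 4)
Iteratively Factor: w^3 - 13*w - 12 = (w + 1)*(w^2 - w - 12) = (w + 1)*(w + 3)*(w - 4)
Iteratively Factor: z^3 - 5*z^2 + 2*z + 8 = (z - 2)*(z^2 - 3*z - 4) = (z - 2)*(z + 1)*(z - 4)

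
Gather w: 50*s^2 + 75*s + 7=50*s^2 + 75*s + 7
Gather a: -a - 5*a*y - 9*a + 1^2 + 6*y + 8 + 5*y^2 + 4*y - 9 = a*(-5*y - 10) + 5*y^2 + 10*y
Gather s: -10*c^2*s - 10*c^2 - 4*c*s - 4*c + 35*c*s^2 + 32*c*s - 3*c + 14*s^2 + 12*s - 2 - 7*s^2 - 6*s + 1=-10*c^2 - 7*c + s^2*(35*c + 7) + s*(-10*c^2 + 28*c + 6) - 1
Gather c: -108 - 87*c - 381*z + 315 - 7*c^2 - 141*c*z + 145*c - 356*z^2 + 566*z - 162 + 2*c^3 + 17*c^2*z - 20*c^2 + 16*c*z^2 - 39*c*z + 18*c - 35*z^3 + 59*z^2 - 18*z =2*c^3 + c^2*(17*z - 27) + c*(16*z^2 - 180*z + 76) - 35*z^3 - 297*z^2 + 167*z + 45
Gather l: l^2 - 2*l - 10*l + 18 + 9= l^2 - 12*l + 27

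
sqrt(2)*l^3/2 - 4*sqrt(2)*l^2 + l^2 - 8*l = l*(l - 8)*(sqrt(2)*l/2 + 1)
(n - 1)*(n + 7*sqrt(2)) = n^2 - n + 7*sqrt(2)*n - 7*sqrt(2)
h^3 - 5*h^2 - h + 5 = (h - 5)*(h - 1)*(h + 1)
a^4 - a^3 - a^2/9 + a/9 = a*(a - 1)*(a - 1/3)*(a + 1/3)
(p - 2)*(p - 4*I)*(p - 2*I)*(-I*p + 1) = -I*p^4 - 5*p^3 + 2*I*p^3 + 10*p^2 + 2*I*p^2 - 8*p - 4*I*p + 16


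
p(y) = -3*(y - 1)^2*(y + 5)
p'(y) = -3*(y - 1)^2 - 3*(y + 5)*(2*y - 2) = 9*(-y - 3)*(y - 1)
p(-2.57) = -92.91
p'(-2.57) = 13.82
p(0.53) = -3.66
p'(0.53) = 14.93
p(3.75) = -198.52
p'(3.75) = -167.06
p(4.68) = -393.27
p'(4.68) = -254.36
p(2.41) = -44.20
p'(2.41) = -68.65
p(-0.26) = -22.58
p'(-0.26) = 31.07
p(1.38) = -2.76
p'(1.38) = -14.98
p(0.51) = -3.97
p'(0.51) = 15.48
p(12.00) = -6171.00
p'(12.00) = -1485.00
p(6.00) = -825.00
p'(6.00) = -405.00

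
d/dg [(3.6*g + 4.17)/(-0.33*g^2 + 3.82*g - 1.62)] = (1.188*g^2 + 2.7522*g - 21.7614)/(0.1089*g^4 - 2.5212*g^3 + 15.6616*g^2 - 12.3768*g + 2.6244)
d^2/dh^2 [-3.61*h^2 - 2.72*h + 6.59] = -7.22000000000000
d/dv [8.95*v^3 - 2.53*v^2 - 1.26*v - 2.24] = 26.85*v^2 - 5.06*v - 1.26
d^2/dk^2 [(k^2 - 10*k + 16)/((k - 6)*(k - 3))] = 2*(-k^3 - 6*k^2 + 108*k - 288)/(k^6 - 27*k^5 + 297*k^4 - 1701*k^3 + 5346*k^2 - 8748*k + 5832)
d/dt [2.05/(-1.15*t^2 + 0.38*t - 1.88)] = (4.715*t - 0.779)/(1.15*t^2 - 0.38*t + 1.88)^2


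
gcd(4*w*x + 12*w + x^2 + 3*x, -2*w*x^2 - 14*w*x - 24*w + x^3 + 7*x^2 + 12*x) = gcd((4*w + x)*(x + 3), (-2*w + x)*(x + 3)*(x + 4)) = x + 3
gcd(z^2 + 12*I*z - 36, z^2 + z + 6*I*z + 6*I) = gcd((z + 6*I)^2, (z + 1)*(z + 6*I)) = z + 6*I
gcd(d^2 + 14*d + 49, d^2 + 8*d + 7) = d + 7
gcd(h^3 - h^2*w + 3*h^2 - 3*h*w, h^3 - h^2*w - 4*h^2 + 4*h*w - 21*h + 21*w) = -h^2 + h*w - 3*h + 3*w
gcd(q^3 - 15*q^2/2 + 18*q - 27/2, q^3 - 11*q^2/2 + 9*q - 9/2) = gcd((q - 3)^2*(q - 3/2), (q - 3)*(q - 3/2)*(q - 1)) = q^2 - 9*q/2 + 9/2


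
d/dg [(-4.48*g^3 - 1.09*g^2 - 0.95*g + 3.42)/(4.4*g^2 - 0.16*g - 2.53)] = (-19.712*g^4 + 1.4336*g^3 + 38.3576*g^2 - 24.5806*g + 2.9507)/(19.36*g^4 - 1.408*g^3 - 22.2384*g^2 + 0.8096*g + 6.4009)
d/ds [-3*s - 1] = -3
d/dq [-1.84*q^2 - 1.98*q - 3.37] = -3.68*q - 1.98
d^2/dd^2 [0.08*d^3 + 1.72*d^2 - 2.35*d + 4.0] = 0.48*d + 3.44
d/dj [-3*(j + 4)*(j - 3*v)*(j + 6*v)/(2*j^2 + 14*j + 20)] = 3*((j + 4)*(j - 3*v)*(j + 6*v)*(2*j + 7) - (j^2 + 7*j + 10)*((j + 4)*(j - 3*v) + (j + 4)*(j + 6*v) + (j - 3*v)*(j + 6*v)))/(2*(j^2 + 7*j + 10)^2)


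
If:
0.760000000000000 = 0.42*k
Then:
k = 1.81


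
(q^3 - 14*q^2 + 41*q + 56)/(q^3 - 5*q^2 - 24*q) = (q^2 - 6*q - 7)/(q*(q + 3))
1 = 1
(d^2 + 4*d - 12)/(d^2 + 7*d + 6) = (d - 2)/(d + 1)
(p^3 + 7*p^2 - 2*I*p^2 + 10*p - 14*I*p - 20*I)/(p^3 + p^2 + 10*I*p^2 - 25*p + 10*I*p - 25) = (p^3 + p^2*(7 - 2*I) + p*(10 - 14*I) - 20*I)/(p^3 + p^2*(1 + 10*I) + p*(-25 + 10*I) - 25)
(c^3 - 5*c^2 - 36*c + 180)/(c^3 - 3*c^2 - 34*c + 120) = (c - 6)/(c - 4)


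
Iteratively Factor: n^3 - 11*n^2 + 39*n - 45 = (n - 3)*(n^2 - 8*n + 15) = (n - 3)^2*(n - 5)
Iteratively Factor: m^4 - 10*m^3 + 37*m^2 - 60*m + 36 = (m - 2)*(m^3 - 8*m^2 + 21*m - 18) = (m - 3)*(m - 2)*(m^2 - 5*m + 6) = (m - 3)*(m - 2)^2*(m - 3)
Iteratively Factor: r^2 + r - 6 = (r - 2)*(r + 3)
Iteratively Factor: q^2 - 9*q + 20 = (q - 5)*(q - 4)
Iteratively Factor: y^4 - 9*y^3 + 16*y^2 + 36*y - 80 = (y - 2)*(y^3 - 7*y^2 + 2*y + 40) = (y - 5)*(y - 2)*(y^2 - 2*y - 8) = (y - 5)*(y - 2)*(y + 2)*(y - 4)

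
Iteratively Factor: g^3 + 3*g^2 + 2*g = (g)*(g^2 + 3*g + 2) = g*(g + 1)*(g + 2)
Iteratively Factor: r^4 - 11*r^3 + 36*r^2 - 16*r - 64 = (r - 4)*(r^3 - 7*r^2 + 8*r + 16) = (r - 4)^2*(r^2 - 3*r - 4) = (r - 4)^3*(r + 1)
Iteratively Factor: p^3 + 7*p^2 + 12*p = (p + 4)*(p^2 + 3*p) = p*(p + 4)*(p + 3)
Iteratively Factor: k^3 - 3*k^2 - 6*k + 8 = (k - 4)*(k^2 + k - 2) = (k - 4)*(k + 2)*(k - 1)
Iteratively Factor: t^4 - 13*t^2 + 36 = (t + 3)*(t^3 - 3*t^2 - 4*t + 12) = (t + 2)*(t + 3)*(t^2 - 5*t + 6) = (t - 2)*(t + 2)*(t + 3)*(t - 3)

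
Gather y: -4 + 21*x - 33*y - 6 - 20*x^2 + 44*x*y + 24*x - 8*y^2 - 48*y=-20*x^2 + 45*x - 8*y^2 + y*(44*x - 81) - 10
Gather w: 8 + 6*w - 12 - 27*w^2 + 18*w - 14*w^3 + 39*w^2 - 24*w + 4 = -14*w^3 + 12*w^2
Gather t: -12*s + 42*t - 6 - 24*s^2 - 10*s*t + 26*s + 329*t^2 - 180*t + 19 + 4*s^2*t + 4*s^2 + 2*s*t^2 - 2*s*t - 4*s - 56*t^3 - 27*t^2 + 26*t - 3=-20*s^2 + 10*s - 56*t^3 + t^2*(2*s + 302) + t*(4*s^2 - 12*s - 112) + 10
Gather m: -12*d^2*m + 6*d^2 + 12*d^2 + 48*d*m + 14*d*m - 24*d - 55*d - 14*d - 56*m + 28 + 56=18*d^2 - 93*d + m*(-12*d^2 + 62*d - 56) + 84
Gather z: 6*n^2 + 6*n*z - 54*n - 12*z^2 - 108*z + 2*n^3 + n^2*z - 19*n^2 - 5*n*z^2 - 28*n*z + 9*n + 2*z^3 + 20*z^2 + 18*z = 2*n^3 - 13*n^2 - 45*n + 2*z^3 + z^2*(8 - 5*n) + z*(n^2 - 22*n - 90)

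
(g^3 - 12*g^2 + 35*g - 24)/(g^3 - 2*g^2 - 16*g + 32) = (g^3 - 12*g^2 + 35*g - 24)/(g^3 - 2*g^2 - 16*g + 32)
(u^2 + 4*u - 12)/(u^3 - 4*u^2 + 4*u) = (u + 6)/(u*(u - 2))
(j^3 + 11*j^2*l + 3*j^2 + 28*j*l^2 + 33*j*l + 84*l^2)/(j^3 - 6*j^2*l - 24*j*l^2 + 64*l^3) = (j^2 + 7*j*l + 3*j + 21*l)/(j^2 - 10*j*l + 16*l^2)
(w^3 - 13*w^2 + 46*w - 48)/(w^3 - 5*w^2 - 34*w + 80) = (w - 3)/(w + 5)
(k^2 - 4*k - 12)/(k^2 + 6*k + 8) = (k - 6)/(k + 4)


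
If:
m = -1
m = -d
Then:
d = 1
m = -1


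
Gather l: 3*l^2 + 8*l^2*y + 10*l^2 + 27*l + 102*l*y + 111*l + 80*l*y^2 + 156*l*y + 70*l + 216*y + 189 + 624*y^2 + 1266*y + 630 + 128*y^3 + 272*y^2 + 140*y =l^2*(8*y + 13) + l*(80*y^2 + 258*y + 208) + 128*y^3 + 896*y^2 + 1622*y + 819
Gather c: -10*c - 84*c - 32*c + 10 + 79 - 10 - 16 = 63 - 126*c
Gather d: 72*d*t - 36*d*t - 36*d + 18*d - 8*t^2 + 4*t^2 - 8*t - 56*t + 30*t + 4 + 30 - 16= d*(36*t - 18) - 4*t^2 - 34*t + 18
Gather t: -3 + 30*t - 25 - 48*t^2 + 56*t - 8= -48*t^2 + 86*t - 36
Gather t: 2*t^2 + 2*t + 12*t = 2*t^2 + 14*t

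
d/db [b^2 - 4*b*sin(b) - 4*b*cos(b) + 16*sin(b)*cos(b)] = -4*sqrt(2)*b*cos(b + pi/4) + 2*b - 4*sqrt(2)*sin(b + pi/4) + 16*cos(2*b)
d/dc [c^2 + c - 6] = 2*c + 1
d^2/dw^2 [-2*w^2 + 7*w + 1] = -4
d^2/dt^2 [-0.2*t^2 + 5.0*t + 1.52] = -0.400000000000000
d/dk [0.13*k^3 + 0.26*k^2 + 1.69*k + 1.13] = 0.39*k^2 + 0.52*k + 1.69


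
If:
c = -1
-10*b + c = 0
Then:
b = -1/10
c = -1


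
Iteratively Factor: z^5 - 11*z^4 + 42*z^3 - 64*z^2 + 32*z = (z - 4)*(z^4 - 7*z^3 + 14*z^2 - 8*z) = (z - 4)*(z - 1)*(z^3 - 6*z^2 + 8*z) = (z - 4)^2*(z - 1)*(z^2 - 2*z) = (z - 4)^2*(z - 2)*(z - 1)*(z)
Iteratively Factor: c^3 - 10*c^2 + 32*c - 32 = (c - 2)*(c^2 - 8*c + 16) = (c - 4)*(c - 2)*(c - 4)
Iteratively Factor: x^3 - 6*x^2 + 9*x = (x - 3)*(x^2 - 3*x) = x*(x - 3)*(x - 3)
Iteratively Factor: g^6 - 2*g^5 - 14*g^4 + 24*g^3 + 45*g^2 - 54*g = (g - 3)*(g^5 + g^4 - 11*g^3 - 9*g^2 + 18*g) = (g - 3)*(g - 1)*(g^4 + 2*g^3 - 9*g^2 - 18*g) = (g - 3)^2*(g - 1)*(g^3 + 5*g^2 + 6*g) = g*(g - 3)^2*(g - 1)*(g^2 + 5*g + 6) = g*(g - 3)^2*(g - 1)*(g + 2)*(g + 3)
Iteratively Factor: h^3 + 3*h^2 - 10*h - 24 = (h + 4)*(h^2 - h - 6) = (h - 3)*(h + 4)*(h + 2)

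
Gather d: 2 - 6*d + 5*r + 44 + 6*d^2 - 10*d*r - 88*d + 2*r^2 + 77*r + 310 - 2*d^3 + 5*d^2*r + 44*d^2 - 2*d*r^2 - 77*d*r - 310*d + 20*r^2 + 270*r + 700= -2*d^3 + d^2*(5*r + 50) + d*(-2*r^2 - 87*r - 404) + 22*r^2 + 352*r + 1056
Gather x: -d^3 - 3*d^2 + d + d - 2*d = -d^3 - 3*d^2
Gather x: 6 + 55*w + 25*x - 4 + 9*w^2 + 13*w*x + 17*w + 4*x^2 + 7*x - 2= 9*w^2 + 72*w + 4*x^2 + x*(13*w + 32)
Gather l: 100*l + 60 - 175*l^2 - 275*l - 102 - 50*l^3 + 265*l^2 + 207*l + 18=-50*l^3 + 90*l^2 + 32*l - 24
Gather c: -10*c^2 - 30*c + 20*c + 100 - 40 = -10*c^2 - 10*c + 60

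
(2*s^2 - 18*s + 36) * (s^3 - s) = 2*s^5 - 18*s^4 + 34*s^3 + 18*s^2 - 36*s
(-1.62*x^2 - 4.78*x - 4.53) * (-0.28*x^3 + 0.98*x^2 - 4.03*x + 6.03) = 0.4536*x^5 - 0.2492*x^4 + 3.1126*x^3 + 5.0554*x^2 - 10.5675*x - 27.3159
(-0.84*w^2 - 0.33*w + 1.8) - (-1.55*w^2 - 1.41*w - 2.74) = 0.71*w^2 + 1.08*w + 4.54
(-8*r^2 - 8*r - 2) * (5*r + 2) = -40*r^3 - 56*r^2 - 26*r - 4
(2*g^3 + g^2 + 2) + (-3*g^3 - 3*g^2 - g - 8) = -g^3 - 2*g^2 - g - 6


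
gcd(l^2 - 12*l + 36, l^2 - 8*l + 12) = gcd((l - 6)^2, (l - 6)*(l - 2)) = l - 6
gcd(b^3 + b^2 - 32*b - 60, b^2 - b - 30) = b^2 - b - 30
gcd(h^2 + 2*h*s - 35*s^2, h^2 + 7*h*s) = h + 7*s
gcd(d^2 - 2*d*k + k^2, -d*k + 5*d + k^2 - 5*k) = d - k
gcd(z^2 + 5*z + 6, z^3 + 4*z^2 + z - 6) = z^2 + 5*z + 6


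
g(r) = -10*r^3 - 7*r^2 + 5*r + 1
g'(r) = -30*r^2 - 14*r + 5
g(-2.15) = 57.28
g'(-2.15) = -103.58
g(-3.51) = 329.64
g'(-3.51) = -315.46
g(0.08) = 1.35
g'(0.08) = 3.69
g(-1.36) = 6.41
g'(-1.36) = -31.45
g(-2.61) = 118.06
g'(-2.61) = -162.82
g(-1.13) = 0.84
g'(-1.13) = -17.49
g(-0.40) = -1.48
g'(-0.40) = 5.80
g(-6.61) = 2550.15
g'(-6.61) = -1213.22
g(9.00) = -7811.00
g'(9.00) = -2551.00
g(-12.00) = 16213.00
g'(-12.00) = -4147.00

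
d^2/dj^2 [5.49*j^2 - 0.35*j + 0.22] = 10.9800000000000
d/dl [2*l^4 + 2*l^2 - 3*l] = 8*l^3 + 4*l - 3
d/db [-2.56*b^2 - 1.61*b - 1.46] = -5.12*b - 1.61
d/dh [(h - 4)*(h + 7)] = 2*h + 3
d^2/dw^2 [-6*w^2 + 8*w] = -12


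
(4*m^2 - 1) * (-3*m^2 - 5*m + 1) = -12*m^4 - 20*m^3 + 7*m^2 + 5*m - 1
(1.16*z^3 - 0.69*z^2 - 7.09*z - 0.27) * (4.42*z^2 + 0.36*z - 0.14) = 5.1272*z^5 - 2.6322*z^4 - 31.7486*z^3 - 3.6492*z^2 + 0.8954*z + 0.0378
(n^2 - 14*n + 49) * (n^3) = n^5 - 14*n^4 + 49*n^3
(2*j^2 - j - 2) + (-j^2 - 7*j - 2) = j^2 - 8*j - 4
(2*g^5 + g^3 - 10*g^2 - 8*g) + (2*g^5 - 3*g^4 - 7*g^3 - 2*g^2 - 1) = 4*g^5 - 3*g^4 - 6*g^3 - 12*g^2 - 8*g - 1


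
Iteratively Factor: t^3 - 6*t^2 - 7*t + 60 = (t + 3)*(t^2 - 9*t + 20) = (t - 5)*(t + 3)*(t - 4)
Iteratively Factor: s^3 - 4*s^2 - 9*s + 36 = (s - 4)*(s^2 - 9) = (s - 4)*(s + 3)*(s - 3)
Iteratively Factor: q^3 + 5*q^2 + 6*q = (q + 2)*(q^2 + 3*q) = q*(q + 2)*(q + 3)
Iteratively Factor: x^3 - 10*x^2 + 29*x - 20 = (x - 1)*(x^2 - 9*x + 20) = (x - 4)*(x - 1)*(x - 5)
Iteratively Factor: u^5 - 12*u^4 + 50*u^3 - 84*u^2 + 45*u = (u - 3)*(u^4 - 9*u^3 + 23*u^2 - 15*u) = (u - 3)^2*(u^3 - 6*u^2 + 5*u) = (u - 5)*(u - 3)^2*(u^2 - u) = u*(u - 5)*(u - 3)^2*(u - 1)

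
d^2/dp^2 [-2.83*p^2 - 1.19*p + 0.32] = -5.66000000000000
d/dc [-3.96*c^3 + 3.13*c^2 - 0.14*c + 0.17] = -11.88*c^2 + 6.26*c - 0.14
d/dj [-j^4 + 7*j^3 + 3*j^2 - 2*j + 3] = -4*j^3 + 21*j^2 + 6*j - 2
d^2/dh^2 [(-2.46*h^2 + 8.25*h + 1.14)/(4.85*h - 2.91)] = 244.840998/(114.084125*h^3 - 205.351425*h^2 + 123.210855*h - 24.642171)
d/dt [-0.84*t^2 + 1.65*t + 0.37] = 1.65 - 1.68*t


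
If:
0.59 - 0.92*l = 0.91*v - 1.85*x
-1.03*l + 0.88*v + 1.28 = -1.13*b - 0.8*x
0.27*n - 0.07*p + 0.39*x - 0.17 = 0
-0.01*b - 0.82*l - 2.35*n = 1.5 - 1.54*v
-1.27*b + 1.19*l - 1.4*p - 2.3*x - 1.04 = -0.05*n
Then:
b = 3.15492908439818*x - 3.73892152956027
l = 3.20580089157172*x - 1.23689564877602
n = 1.05355598513983 - 1.92371156564773*x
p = 1.63514451411077 - 1.84860175321266*x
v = 1.89883955700432 - 1.20806243983075*x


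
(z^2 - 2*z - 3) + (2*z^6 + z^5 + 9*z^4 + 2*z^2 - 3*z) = 2*z^6 + z^5 + 9*z^4 + 3*z^2 - 5*z - 3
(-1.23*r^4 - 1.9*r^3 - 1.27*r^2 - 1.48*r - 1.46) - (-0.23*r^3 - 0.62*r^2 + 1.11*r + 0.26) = -1.23*r^4 - 1.67*r^3 - 0.65*r^2 - 2.59*r - 1.72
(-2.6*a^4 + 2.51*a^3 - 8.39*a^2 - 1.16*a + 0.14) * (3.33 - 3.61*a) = 9.386*a^5 - 17.7191*a^4 + 38.6462*a^3 - 23.7511*a^2 - 4.3682*a + 0.4662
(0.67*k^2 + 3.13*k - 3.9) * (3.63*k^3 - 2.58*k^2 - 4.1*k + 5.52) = 2.4321*k^5 + 9.6333*k^4 - 24.9794*k^3 + 0.927400000000001*k^2 + 33.2676*k - 21.528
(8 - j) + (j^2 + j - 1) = j^2 + 7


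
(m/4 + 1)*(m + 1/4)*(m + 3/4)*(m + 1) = m^4/4 + 3*m^3/2 + 147*m^2/64 + 79*m/64 + 3/16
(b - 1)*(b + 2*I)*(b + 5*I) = b^3 - b^2 + 7*I*b^2 - 10*b - 7*I*b + 10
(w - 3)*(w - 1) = w^2 - 4*w + 3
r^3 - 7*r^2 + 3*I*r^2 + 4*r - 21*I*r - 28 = (r - 7)*(r - I)*(r + 4*I)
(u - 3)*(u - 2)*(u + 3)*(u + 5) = u^4 + 3*u^3 - 19*u^2 - 27*u + 90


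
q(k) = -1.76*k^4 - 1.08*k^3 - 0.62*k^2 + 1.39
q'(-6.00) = 1411.44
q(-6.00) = -2068.61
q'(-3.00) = 164.64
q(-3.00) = -117.59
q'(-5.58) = 1129.17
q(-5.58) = -1536.55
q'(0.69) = -4.71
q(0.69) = 0.34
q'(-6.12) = 1499.95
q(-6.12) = -2243.26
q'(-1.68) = 26.32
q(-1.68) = -9.26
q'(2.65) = -157.05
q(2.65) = -109.86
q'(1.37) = -25.88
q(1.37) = -8.75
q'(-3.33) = 228.16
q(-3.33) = -182.02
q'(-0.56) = 0.91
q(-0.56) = 1.21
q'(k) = -7.04*k^3 - 3.24*k^2 - 1.24*k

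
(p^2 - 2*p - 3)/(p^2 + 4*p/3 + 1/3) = 3*(p - 3)/(3*p + 1)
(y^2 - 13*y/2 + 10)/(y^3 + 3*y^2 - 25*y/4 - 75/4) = 2*(y - 4)/(2*y^2 + 11*y + 15)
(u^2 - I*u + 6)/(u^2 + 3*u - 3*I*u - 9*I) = (u + 2*I)/(u + 3)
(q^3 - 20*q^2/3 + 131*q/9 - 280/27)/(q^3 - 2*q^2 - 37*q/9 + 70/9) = (q - 8/3)/(q + 2)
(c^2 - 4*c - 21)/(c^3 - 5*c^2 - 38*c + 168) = (c + 3)/(c^2 + 2*c - 24)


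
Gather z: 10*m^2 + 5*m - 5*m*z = 10*m^2 - 5*m*z + 5*m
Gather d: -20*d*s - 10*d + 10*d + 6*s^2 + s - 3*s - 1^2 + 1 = -20*d*s + 6*s^2 - 2*s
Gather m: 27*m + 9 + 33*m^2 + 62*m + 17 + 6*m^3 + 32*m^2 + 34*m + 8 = 6*m^3 + 65*m^2 + 123*m + 34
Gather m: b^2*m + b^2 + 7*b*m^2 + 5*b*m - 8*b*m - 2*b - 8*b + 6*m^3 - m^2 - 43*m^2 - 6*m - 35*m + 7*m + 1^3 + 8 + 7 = b^2 - 10*b + 6*m^3 + m^2*(7*b - 44) + m*(b^2 - 3*b - 34) + 16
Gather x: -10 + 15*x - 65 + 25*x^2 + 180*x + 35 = 25*x^2 + 195*x - 40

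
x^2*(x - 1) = x^3 - x^2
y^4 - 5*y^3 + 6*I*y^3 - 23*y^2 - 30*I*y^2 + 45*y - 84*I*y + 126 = (y - 7)*(y + 2)*(y + 3*I)^2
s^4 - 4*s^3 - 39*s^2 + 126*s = s*(s - 7)*(s - 3)*(s + 6)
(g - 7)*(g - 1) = g^2 - 8*g + 7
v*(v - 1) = v^2 - v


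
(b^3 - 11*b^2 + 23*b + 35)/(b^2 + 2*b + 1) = (b^2 - 12*b + 35)/(b + 1)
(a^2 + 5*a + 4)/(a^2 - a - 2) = (a + 4)/(a - 2)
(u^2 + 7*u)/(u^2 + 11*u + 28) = u/(u + 4)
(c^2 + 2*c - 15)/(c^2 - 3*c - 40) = (c - 3)/(c - 8)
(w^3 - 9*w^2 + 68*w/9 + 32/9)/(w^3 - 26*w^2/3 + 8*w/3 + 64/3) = (9*w^2 - 9*w - 4)/(3*(3*w^2 - 2*w - 8))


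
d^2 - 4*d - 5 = (d - 5)*(d + 1)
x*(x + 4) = x^2 + 4*x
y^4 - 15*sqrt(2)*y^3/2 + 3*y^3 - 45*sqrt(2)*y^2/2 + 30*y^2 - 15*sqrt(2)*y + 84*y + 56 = (y - 4*sqrt(2))*(y - 7*sqrt(2)/2)*(sqrt(2)*y/2 + sqrt(2))*(sqrt(2)*y + sqrt(2))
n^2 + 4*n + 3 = (n + 1)*(n + 3)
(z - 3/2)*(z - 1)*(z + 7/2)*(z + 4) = z^4 + 5*z^3 - 13*z^2/4 - 95*z/4 + 21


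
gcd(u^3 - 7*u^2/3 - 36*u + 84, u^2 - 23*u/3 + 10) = u - 6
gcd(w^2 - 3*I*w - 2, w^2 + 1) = w - I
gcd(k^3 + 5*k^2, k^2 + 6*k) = k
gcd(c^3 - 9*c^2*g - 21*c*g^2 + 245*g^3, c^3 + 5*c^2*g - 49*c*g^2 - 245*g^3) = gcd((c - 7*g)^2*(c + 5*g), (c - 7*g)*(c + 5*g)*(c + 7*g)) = c^2 - 2*c*g - 35*g^2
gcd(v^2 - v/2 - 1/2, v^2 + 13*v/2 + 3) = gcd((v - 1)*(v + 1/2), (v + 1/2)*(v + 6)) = v + 1/2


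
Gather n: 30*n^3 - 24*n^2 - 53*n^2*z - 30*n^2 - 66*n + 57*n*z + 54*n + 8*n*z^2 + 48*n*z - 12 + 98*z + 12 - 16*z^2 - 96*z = 30*n^3 + n^2*(-53*z - 54) + n*(8*z^2 + 105*z - 12) - 16*z^2 + 2*z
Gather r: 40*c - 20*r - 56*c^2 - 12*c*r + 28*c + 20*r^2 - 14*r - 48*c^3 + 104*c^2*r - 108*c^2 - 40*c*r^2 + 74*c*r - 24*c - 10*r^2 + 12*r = -48*c^3 - 164*c^2 + 44*c + r^2*(10 - 40*c) + r*(104*c^2 + 62*c - 22)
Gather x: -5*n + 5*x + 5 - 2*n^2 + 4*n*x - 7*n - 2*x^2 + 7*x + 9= -2*n^2 - 12*n - 2*x^2 + x*(4*n + 12) + 14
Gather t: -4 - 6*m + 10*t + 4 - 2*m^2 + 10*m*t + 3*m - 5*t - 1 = -2*m^2 - 3*m + t*(10*m + 5) - 1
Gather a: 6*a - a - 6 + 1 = 5*a - 5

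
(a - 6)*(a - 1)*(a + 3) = a^3 - 4*a^2 - 15*a + 18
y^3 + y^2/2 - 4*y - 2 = (y - 2)*(y + 1/2)*(y + 2)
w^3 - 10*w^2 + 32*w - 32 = (w - 4)^2*(w - 2)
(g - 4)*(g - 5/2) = g^2 - 13*g/2 + 10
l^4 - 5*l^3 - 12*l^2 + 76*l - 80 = (l - 5)*(l - 2)^2*(l + 4)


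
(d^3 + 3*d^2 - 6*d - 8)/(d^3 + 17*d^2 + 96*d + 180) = (d^3 + 3*d^2 - 6*d - 8)/(d^3 + 17*d^2 + 96*d + 180)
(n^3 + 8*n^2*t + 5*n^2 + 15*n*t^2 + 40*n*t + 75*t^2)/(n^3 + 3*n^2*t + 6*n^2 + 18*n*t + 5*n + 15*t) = (n + 5*t)/(n + 1)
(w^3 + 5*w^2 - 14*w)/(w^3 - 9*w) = (w^2 + 5*w - 14)/(w^2 - 9)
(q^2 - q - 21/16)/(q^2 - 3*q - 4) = (-q^2 + q + 21/16)/(-q^2 + 3*q + 4)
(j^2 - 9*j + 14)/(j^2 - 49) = (j - 2)/(j + 7)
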